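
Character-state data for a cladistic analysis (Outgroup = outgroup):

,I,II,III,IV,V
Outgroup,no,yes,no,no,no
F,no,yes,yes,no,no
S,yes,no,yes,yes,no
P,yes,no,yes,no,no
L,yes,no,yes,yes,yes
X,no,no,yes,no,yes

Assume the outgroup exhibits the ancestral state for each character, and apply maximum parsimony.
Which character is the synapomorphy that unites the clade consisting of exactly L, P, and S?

I

Character polarity is set by the outgroup: the derived state is whichever differs from the outgroup's state, so for II the derived state is 'no', and for the remaining characters it is 'yes'.
I (derived state 'yes') is shared by L, P, and S — a synapomorphy uniting that clade.
II: derived state 'no' in L, P, S, and X only — synapomorphy for {L, P, S, X}.
III (derived state 'yes') is shared by all ingroup taxa — unites the whole ingroup.
IV (derived state 'yes') is shared by L and S — a synapomorphy uniting that clade.
V (state 'yes') occurs in L and X but conflicts with the nesting implied by the other characters — most parsimoniously interpreted as homoplasy.
Most parsimonious ingroup topology: (F,(((S,L),P),X)).
The clade {L, P, S} is supported by I: its derived state 'yes' occurs in exactly those taxa and in no other taxon (including the outgroup).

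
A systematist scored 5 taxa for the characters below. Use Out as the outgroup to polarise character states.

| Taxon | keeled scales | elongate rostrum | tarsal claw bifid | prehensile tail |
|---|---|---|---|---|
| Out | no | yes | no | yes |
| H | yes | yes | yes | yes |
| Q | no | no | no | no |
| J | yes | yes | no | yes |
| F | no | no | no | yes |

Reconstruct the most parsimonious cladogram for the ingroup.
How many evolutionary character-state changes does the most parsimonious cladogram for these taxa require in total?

4

Character polarity is set by the outgroup: the derived state is whichever differs from the outgroup's state, so for elongate rostrum, prehensile tail the derived state is 'no', and for the remaining characters it is 'yes'.
Only H and J show the derived state 'yes' for keeled scales, supporting them as a clade.
elongate rostrum: derived state 'no' in F and Q only — synapomorphy for {F, Q}.
tarsal claw bifid: derived state 'yes' in H only — an autapomorphy, so it tells us nothing about relationships among taxa.
prehensile tail: derived state 'no' in Q only — an autapomorphy, so it tells us nothing about relationships among taxa.
Most parsimonious ingroup topology: ((H,J),(Q,F)).
Changes per character on this tree: keeled scales: 1; elongate rostrum: 1; tarsal claw bifid: 1; prehensile tail: 1.
Total = 4.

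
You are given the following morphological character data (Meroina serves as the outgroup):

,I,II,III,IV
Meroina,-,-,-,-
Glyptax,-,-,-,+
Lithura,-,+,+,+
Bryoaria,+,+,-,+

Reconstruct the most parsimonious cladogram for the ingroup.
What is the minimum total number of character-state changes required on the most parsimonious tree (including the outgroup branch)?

The outgroup has state '-' for every character, so '+' is the derived state throughout.
I: derived state '+' in Bryoaria only — an autapomorphy, so it tells us nothing about relationships among taxa.
II (derived state '+') is shared by Bryoaria and Lithura — a synapomorphy uniting that clade.
III (derived state '+') is unique to Lithura (autapomorphy; uninformative for grouping).
All ingroup taxa share the derived state '+' for IV; it defines the ingroup but does not resolve relationships within it.
Most parsimonious ingroup topology: (Glyptax,(Lithura,Bryoaria)).
Changes per character on this tree: I: 1; II: 1; III: 1; IV: 1.
Total = 4.

4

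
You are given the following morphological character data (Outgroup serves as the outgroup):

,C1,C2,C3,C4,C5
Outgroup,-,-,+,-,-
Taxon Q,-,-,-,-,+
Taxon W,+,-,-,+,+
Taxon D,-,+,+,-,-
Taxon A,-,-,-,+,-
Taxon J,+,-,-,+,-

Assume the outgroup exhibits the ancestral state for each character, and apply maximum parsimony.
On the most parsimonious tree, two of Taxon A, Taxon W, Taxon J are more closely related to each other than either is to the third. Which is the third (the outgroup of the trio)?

Taxon A

Character polarity is set by the outgroup: the derived state is whichever differs from the outgroup's state, so for C3 the derived state is '-', and for the remaining characters it is '+'.
Only Taxon J and Taxon W show the derived state '+' for C1, supporting them as a clade.
C2: derived state '+' in Taxon D only — an autapomorphy, so it tells us nothing about relationships among taxa.
C3 (derived state '-') is shared by Taxon A, Taxon J, Taxon Q, and Taxon W — a synapomorphy uniting that clade.
C4: derived state '+' in Taxon A, Taxon J, and Taxon W only — synapomorphy for {Taxon A, Taxon J, Taxon W}.
C5 groups Taxon Q and Taxon W, which is incompatible with the clades supported by the remaining characters; treating it as convergent (homoplasy) costs fewer steps than any alternative tree.
Most parsimonious ingroup topology: ((Taxon Q,((Taxon W,Taxon J),Taxon A)),Taxon D).
Taxon W and Taxon J share a more recent common ancestor with each other than either does with Taxon A, so Taxon A is the least closely related of the three.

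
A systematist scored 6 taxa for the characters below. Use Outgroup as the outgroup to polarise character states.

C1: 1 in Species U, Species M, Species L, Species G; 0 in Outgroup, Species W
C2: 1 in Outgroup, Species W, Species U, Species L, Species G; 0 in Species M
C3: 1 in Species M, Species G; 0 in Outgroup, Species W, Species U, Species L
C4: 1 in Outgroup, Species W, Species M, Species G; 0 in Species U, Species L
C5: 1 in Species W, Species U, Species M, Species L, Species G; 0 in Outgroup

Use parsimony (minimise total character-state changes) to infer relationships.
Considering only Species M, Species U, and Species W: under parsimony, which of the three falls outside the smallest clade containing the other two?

Character polarity is set by the outgroup: the derived state is whichever differs from the outgroup's state, so for C2, C4 the derived state is '0', and for the remaining characters it is '1'.
C1: derived state '1' in Species G, Species L, Species M, and Species U only — synapomorphy for {Species G, Species L, Species M, Species U}.
C2 (derived state '0') is unique to Species M (autapomorphy; uninformative for grouping).
Only Species G and Species M show the derived state '1' for C3, supporting them as a clade.
Only Species L and Species U show the derived state '0' for C4, supporting them as a clade.
C5 (derived state '1') is shared by all ingroup taxa — unites the whole ingroup.
Most parsimonious ingroup topology: (Species W,((Species U,Species L),(Species M,Species G))).
Species U and Species M share a more recent common ancestor with each other than either does with Species W, so Species W is the least closely related of the three.

Species W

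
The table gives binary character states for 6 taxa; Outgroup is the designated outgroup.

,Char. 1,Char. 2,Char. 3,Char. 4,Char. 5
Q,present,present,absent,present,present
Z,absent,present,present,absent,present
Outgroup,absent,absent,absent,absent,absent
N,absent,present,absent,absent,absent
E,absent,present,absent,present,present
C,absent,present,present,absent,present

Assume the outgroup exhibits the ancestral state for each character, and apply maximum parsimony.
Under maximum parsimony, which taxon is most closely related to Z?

The outgroup has state 'absent' for every character, so 'present' is the derived state throughout.
Char. 1: derived state 'present' in Q only — an autapomorphy, so it tells us nothing about relationships among taxa.
Char. 2 (derived state 'present') is shared by all ingroup taxa — unites the whole ingroup.
Char. 3 (derived state 'present') is shared by C and Z — a synapomorphy uniting that clade.
Only E and Q show the derived state 'present' for Char. 4, supporting them as a clade.
Char. 5: derived state 'present' in C, E, Q, and Z only — synapomorphy for {C, E, Q, Z}.
Most parsimonious ingroup topology: (((Z,C),(Q,E)),N).
Z and C form a cherry on this tree, so they are sister taxa.

C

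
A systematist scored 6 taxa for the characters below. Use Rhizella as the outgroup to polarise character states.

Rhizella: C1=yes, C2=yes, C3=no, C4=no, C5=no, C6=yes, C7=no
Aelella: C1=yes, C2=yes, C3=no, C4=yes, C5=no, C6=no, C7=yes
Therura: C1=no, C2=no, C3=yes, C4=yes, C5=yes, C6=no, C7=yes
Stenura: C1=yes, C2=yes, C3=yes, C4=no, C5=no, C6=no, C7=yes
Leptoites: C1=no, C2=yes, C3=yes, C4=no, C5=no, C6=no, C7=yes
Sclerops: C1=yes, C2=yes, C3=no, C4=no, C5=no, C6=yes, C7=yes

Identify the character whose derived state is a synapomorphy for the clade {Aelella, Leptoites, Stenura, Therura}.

Character polarity is set by the outgroup: the derived state is whichever differs from the outgroup's state, so for C1, C2, C6 the derived state is 'no', and for the remaining characters it is 'yes'.
C1: derived state 'no' in Leptoites and Therura only — synapomorphy for {Leptoites, Therura}.
C2 (derived state 'no') is unique to Therura (autapomorphy; uninformative for grouping).
C3 (derived state 'yes') is shared by Leptoites, Stenura, and Therura — a synapomorphy uniting that clade.
C4 (state 'yes') occurs in Aelella and Therura but conflicts with the nesting implied by the other characters — most parsimoniously interpreted as homoplasy.
C5: derived state 'yes' in Therura only — an autapomorphy, so it tells us nothing about relationships among taxa.
C6: derived state 'no' in Aelella, Leptoites, Stenura, and Therura only — synapomorphy for {Aelella, Leptoites, Stenura, Therura}.
All ingroup taxa share the derived state 'yes' for C7; it defines the ingroup but does not resolve relationships within it.
Most parsimonious ingroup topology: ((Aelella,((Therura,Leptoites),Stenura)),Sclerops).
The clade {Aelella, Leptoites, Stenura, Therura} is supported by C6: its derived state 'no' occurs in exactly those taxa and in no other taxon (including the outgroup).

C6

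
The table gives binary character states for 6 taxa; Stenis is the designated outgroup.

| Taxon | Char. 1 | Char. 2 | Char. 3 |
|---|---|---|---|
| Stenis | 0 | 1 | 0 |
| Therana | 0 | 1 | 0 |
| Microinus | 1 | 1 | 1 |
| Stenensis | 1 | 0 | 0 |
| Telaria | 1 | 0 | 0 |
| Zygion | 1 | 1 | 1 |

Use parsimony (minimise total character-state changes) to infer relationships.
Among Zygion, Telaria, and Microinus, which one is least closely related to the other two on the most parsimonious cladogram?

Telaria

Character polarity is set by the outgroup: the derived state is whichever differs from the outgroup's state, so for Char. 2 the derived state is '0', and for the remaining characters it is '1'.
Char. 1: derived state '1' in Microinus, Stenensis, Telaria, and Zygion only — synapomorphy for {Microinus, Stenensis, Telaria, Zygion}.
Only Stenensis and Telaria show the derived state '0' for Char. 2, supporting them as a clade.
Char. 3: derived state '1' in Microinus and Zygion only — synapomorphy for {Microinus, Zygion}.
Most parsimonious ingroup topology: (Therana,((Microinus,Zygion),(Stenensis,Telaria))).
Microinus and Zygion share a more recent common ancestor with each other than either does with Telaria, so Telaria is the least closely related of the three.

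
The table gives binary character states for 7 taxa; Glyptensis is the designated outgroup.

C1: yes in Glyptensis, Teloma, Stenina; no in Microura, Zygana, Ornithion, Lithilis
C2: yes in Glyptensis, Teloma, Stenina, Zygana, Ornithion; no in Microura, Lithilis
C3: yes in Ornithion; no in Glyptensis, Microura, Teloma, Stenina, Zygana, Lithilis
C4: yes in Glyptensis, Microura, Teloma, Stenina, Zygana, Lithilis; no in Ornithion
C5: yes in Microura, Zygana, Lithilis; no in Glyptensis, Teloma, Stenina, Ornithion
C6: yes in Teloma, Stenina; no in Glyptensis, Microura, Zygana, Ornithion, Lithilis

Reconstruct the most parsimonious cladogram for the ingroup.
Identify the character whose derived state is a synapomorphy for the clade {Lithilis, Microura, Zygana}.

C5

Character polarity is set by the outgroup: the derived state is whichever differs from the outgroup's state, so for C1, C2, C4 the derived state is 'no', and for the remaining characters it is 'yes'.
C1 (derived state 'no') is shared by Lithilis, Microura, Ornithion, and Zygana — a synapomorphy uniting that clade.
Only Lithilis and Microura show the derived state 'no' for C2, supporting them as a clade.
C3 (derived state 'yes') is unique to Ornithion (autapomorphy; uninformative for grouping).
C4 (derived state 'no') is unique to Ornithion (autapomorphy; uninformative for grouping).
C5 (derived state 'yes') is shared by Lithilis, Microura, and Zygana — a synapomorphy uniting that clade.
C6: derived state 'yes' in Stenina and Teloma only — synapomorphy for {Stenina, Teloma}.
Most parsimonious ingroup topology: ((((Microura,Lithilis),Zygana),Ornithion),(Teloma,Stenina)).
The clade {Lithilis, Microura, Zygana} is supported by C5: its derived state 'yes' occurs in exactly those taxa and in no other taxon (including the outgroup).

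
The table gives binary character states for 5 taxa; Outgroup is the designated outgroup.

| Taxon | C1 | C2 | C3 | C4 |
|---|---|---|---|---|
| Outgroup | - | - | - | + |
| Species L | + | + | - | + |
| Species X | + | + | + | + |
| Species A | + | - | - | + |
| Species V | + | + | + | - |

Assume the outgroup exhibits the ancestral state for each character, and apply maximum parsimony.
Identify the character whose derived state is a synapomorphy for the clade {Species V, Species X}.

Character polarity is set by the outgroup: the derived state is whichever differs from the outgroup's state, so for C4 the derived state is '-', and for the remaining characters it is '+'.
All ingroup taxa share the derived state '+' for C1; it defines the ingroup but does not resolve relationships within it.
Only Species L, Species V, and Species X show the derived state '+' for C2, supporting them as a clade.
C3: derived state '+' in Species V and Species X only — synapomorphy for {Species V, Species X}.
C4 (derived state '-') is unique to Species V (autapomorphy; uninformative for grouping).
Most parsimonious ingroup topology: ((Species L,(Species X,Species V)),Species A).
The clade {Species V, Species X} is supported by C3: its derived state '+' occurs in exactly those taxa and in no other taxon (including the outgroup).

C3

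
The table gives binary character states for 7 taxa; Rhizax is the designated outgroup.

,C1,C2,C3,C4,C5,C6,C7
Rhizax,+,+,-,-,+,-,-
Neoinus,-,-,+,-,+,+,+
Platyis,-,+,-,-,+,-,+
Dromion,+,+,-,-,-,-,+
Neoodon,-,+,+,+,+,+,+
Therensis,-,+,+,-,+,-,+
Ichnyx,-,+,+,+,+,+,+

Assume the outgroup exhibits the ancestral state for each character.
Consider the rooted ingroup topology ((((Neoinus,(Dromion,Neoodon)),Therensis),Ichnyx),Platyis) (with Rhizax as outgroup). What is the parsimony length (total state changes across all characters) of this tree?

Map each character onto ((((Neoinus,(Dromion,Neoodon)),Therensis),Ichnyx),Platyis) (rooted by Rhizax) and count the minimum state changes it requires (Fitch parsimony):
C1: 2; C2: 1; C3: 2; C4: 2; C5: 1; C6: 3; C7: 1.
Total tree length = 12.

12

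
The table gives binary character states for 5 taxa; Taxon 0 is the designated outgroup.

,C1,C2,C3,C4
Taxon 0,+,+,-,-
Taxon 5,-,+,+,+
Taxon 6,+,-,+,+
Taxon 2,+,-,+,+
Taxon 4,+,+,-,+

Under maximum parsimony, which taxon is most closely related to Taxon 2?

Character polarity is set by the outgroup: the derived state is whichever differs from the outgroup's state, so for C1, C2 the derived state is '-', and for the remaining characters it is '+'.
C1: derived state '-' in Taxon 5 only — an autapomorphy, so it tells us nothing about relationships among taxa.
C2 (derived state '-') is shared by Taxon 2 and Taxon 6 — a synapomorphy uniting that clade.
C3: derived state '+' in Taxon 2, Taxon 5, and Taxon 6 only — synapomorphy for {Taxon 2, Taxon 5, Taxon 6}.
C4 (derived state '+') is shared by all ingroup taxa — unites the whole ingroup.
Most parsimonious ingroup topology: ((Taxon 5,(Taxon 6,Taxon 2)),Taxon 4).
Taxon 2 and Taxon 6 form a cherry on this tree, so they are sister taxa.

Taxon 6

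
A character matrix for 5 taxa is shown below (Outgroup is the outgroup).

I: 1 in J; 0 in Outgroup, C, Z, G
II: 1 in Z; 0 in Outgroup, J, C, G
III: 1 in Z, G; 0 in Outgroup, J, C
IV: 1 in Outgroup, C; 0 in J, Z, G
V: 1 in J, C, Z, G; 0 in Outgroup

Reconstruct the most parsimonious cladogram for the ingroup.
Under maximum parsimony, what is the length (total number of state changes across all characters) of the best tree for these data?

5

Character polarity is set by the outgroup: the derived state is whichever differs from the outgroup's state, so for IV the derived state is '0', and for the remaining characters it is '1'.
I: derived state '1' in J only — an autapomorphy, so it tells us nothing about relationships among taxa.
II: derived state '1' in Z only — an autapomorphy, so it tells us nothing about relationships among taxa.
III: derived state '1' in G and Z only — synapomorphy for {G, Z}.
IV: derived state '0' in G, J, and Z only — synapomorphy for {G, J, Z}.
All ingroup taxa share the derived state '1' for V; it defines the ingroup but does not resolve relationships within it.
Most parsimonious ingroup topology: ((J,(Z,G)),C).
Changes per character on this tree: I: 1; II: 1; III: 1; IV: 1; V: 1.
Total = 5.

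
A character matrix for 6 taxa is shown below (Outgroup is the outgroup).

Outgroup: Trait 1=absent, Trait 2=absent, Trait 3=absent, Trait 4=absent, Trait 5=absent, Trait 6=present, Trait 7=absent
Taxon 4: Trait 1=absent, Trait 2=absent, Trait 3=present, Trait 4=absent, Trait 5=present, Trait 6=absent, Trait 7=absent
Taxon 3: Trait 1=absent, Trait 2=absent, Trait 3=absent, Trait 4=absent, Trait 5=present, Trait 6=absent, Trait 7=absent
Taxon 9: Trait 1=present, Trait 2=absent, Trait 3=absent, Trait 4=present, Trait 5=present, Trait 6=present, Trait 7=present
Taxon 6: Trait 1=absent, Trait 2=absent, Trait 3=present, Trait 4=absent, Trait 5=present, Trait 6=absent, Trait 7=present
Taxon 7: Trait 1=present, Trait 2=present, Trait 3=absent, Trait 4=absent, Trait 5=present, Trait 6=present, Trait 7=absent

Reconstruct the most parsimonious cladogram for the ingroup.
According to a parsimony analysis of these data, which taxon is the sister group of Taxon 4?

Character polarity is set by the outgroup: the derived state is whichever differs from the outgroup's state, so for Trait 6 the derived state is 'absent', and for the remaining characters it is 'present'.
Trait 1 (derived state 'present') is shared by Taxon 7 and Taxon 9 — a synapomorphy uniting that clade.
Trait 2: derived state 'present' in Taxon 7 only — an autapomorphy, so it tells us nothing about relationships among taxa.
Trait 3: derived state 'present' in Taxon 4 and Taxon 6 only — synapomorphy for {Taxon 4, Taxon 6}.
Trait 4 (derived state 'present') is unique to Taxon 9 (autapomorphy; uninformative for grouping).
Trait 5 (derived state 'present') is shared by all ingroup taxa — unites the whole ingroup.
Trait 6 (derived state 'absent') is shared by Taxon 3, Taxon 4, and Taxon 6 — a synapomorphy uniting that clade.
Trait 7 groups Taxon 6 and Taxon 9, which is incompatible with the clades supported by the remaining characters; treating it as convergent (homoplasy) costs fewer steps than any alternative tree.
Most parsimonious ingroup topology: (((Taxon 4,Taxon 6),Taxon 3),(Taxon 9,Taxon 7)).
Taxon 4 and Taxon 6 form a cherry on this tree, so they are sister taxa.

Taxon 6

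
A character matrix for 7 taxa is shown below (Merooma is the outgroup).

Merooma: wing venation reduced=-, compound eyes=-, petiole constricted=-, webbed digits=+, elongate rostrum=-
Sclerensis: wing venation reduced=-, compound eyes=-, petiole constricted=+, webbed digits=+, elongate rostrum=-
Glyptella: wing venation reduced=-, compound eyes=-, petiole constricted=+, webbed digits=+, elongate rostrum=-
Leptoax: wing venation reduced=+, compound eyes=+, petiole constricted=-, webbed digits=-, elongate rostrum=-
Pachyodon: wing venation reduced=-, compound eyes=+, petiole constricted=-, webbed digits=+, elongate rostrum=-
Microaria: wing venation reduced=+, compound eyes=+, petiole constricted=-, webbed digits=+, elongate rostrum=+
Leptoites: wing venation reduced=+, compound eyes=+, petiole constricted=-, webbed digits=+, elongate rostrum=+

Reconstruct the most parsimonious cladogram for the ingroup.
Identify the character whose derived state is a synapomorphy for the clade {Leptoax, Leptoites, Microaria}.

wing venation reduced

Character polarity is set by the outgroup: the derived state is whichever differs from the outgroup's state, so for webbed digits the derived state is '-', and for the remaining characters it is '+'.
wing venation reduced (derived state '+') is shared by Leptoax, Leptoites, and Microaria — a synapomorphy uniting that clade.
compound eyes (derived state '+') is shared by Leptoax, Leptoites, Microaria, and Pachyodon — a synapomorphy uniting that clade.
Only Glyptella and Sclerensis show the derived state '+' for petiole constricted, supporting them as a clade.
webbed digits: derived state '-' in Leptoax only — an autapomorphy, so it tells us nothing about relationships among taxa.
elongate rostrum (derived state '+') is shared by Leptoites and Microaria — a synapomorphy uniting that clade.
Most parsimonious ingroup topology: ((Sclerensis,Glyptella),((Leptoax,(Microaria,Leptoites)),Pachyodon)).
The clade {Leptoax, Leptoites, Microaria} is supported by wing venation reduced: its derived state '+' occurs in exactly those taxa and in no other taxon (including the outgroup).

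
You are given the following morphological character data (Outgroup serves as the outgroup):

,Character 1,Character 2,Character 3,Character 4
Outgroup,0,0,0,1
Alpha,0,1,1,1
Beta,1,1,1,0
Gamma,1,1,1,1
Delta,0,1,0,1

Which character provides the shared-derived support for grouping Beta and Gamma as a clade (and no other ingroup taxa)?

Character polarity is set by the outgroup: the derived state is whichever differs from the outgroup's state, so for Character 4 the derived state is '0', and for the remaining characters it is '1'.
Character 1 (derived state '1') is shared by Beta and Gamma — a synapomorphy uniting that clade.
All ingroup taxa share the derived state '1' for Character 2; it defines the ingroup but does not resolve relationships within it.
Only Alpha, Beta, and Gamma show the derived state '1' for Character 3, supporting them as a clade.
Character 4: derived state '0' in Beta only — an autapomorphy, so it tells us nothing about relationships among taxa.
Most parsimonious ingroup topology: ((Alpha,(Beta,Gamma)),Delta).
The clade {Beta, Gamma} is supported by Character 1: its derived state '1' occurs in exactly those taxa and in no other taxon (including the outgroup).

Character 1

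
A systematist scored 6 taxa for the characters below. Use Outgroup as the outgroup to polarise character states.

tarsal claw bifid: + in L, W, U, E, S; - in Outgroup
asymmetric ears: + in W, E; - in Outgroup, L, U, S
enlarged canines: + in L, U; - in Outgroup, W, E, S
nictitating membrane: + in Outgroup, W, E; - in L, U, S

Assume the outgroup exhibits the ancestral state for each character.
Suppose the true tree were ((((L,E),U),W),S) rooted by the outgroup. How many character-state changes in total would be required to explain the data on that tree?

Map each character onto ((((L,E),U),W),S) (rooted by Outgroup) and count the minimum state changes it requires (Fitch parsimony):
tarsal claw bifid: 1; asymmetric ears: 2; enlarged canines: 2; nictitating membrane: 3.
Total tree length = 8.

8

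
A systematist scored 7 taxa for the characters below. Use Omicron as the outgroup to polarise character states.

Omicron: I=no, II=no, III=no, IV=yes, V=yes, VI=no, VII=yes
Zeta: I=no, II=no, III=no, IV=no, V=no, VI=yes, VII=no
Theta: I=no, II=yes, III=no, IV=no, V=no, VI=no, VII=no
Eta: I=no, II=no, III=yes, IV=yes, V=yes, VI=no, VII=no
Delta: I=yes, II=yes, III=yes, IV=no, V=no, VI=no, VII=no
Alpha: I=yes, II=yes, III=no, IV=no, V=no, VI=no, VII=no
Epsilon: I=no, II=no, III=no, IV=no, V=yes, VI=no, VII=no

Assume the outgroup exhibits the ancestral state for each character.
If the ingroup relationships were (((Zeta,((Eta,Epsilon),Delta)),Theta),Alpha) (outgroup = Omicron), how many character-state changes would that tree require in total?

13

Map each character onto (((Zeta,((Eta,Epsilon),Delta)),Theta),Alpha) (rooted by Omicron) and count the minimum state changes it requires (Fitch parsimony):
I: 2; II: 3; III: 2; IV: 2; V: 2; VI: 1; VII: 1.
Total tree length = 13.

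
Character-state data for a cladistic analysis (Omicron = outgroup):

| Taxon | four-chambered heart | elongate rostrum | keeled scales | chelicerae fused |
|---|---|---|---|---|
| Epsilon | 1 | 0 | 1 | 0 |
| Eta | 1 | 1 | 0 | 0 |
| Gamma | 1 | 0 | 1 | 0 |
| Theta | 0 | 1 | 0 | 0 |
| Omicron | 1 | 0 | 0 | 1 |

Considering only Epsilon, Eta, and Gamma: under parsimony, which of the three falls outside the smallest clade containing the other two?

Character polarity is set by the outgroup: the derived state is whichever differs from the outgroup's state, so for four-chambered heart, chelicerae fused the derived state is '0', and for the remaining characters it is '1'.
four-chambered heart: derived state '0' in Theta only — an autapomorphy, so it tells us nothing about relationships among taxa.
elongate rostrum: derived state '1' in Eta and Theta only — synapomorphy for {Eta, Theta}.
keeled scales (derived state '1') is shared by Epsilon and Gamma — a synapomorphy uniting that clade.
chelicerae fused (derived state '0') is shared by all ingroup taxa — unites the whole ingroup.
Most parsimonious ingroup topology: ((Eta,Theta),(Gamma,Epsilon)).
Epsilon and Gamma share a more recent common ancestor with each other than either does with Eta, so Eta is the least closely related of the three.

Eta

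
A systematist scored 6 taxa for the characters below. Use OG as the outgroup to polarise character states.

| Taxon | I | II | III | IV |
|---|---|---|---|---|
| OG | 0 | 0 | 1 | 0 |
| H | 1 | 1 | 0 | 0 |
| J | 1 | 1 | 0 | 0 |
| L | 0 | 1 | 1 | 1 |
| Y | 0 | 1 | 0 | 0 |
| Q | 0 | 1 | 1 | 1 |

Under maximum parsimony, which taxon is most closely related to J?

Character polarity is set by the outgroup: the derived state is whichever differs from the outgroup's state, so for III the derived state is '0', and for the remaining characters it is '1'.
I: derived state '1' in H and J only — synapomorphy for {H, J}.
II (derived state '1') is shared by all ingroup taxa — unites the whole ingroup.
III (derived state '0') is shared by H, J, and Y — a synapomorphy uniting that clade.
Only L and Q show the derived state '1' for IV, supporting them as a clade.
Most parsimonious ingroup topology: (((H,J),Y),(L,Q)).
J and H form a cherry on this tree, so they are sister taxa.

H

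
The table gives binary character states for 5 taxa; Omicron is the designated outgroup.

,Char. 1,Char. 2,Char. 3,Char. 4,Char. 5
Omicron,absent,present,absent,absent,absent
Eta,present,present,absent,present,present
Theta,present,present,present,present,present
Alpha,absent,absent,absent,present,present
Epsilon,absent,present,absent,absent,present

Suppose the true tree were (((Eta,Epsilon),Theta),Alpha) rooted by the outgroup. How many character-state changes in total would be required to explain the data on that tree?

7

Map each character onto (((Eta,Epsilon),Theta),Alpha) (rooted by Omicron) and count the minimum state changes it requires (Fitch parsimony):
Char. 1: 2; Char. 2: 1; Char. 3: 1; Char. 4: 2; Char. 5: 1.
Total tree length = 7.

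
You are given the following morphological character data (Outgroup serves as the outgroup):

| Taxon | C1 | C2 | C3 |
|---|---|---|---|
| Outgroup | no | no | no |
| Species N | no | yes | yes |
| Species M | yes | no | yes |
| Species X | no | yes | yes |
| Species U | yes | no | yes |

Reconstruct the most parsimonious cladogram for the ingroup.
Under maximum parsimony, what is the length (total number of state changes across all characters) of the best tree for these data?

3

The outgroup has state 'no' for every character, so 'yes' is the derived state throughout.
Only Species M and Species U show the derived state 'yes' for C1, supporting them as a clade.
Only Species N and Species X show the derived state 'yes' for C2, supporting them as a clade.
C3 (derived state 'yes') is shared by all ingroup taxa — unites the whole ingroup.
Most parsimonious ingroup topology: ((Species N,Species X),(Species M,Species U)).
Changes per character on this tree: C1: 1; C2: 1; C3: 1.
Total = 3.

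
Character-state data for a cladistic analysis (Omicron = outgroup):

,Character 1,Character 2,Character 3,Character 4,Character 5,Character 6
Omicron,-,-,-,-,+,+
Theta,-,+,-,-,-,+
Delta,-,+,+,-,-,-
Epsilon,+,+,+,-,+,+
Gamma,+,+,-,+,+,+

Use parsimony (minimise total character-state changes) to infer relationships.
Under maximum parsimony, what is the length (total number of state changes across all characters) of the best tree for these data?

Character polarity is set by the outgroup: the derived state is whichever differs from the outgroup's state, so for Character 5, Character 6 the derived state is '-', and for the remaining characters it is '+'.
Only Epsilon and Gamma show the derived state '+' for Character 1, supporting them as a clade.
All ingroup taxa share the derived state '+' for Character 2; it defines the ingroup but does not resolve relationships within it.
Character 3 (state '+') occurs in Delta and Epsilon but conflicts with the nesting implied by the other characters — most parsimoniously interpreted as homoplasy.
Character 4: derived state '+' in Gamma only — an autapomorphy, so it tells us nothing about relationships among taxa.
Character 5: derived state '-' in Delta and Theta only — synapomorphy for {Delta, Theta}.
Character 6 (derived state '-') is unique to Delta (autapomorphy; uninformative for grouping).
Most parsimonious ingroup topology: ((Theta,Delta),(Epsilon,Gamma)).
Changes per character on this tree: Character 1: 1; Character 2: 1; Character 3: 2; Character 4: 1; Character 5: 1; Character 6: 1.
Total = 7.

7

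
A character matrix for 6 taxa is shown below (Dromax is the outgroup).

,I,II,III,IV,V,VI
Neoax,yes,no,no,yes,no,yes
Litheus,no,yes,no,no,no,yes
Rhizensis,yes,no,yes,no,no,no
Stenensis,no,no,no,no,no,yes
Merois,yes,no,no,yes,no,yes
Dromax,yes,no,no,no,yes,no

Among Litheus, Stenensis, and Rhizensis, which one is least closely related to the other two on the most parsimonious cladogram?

Character polarity is set by the outgroup: the derived state is whichever differs from the outgroup's state, so for I, V the derived state is 'no', and for the remaining characters it is 'yes'.
I: derived state 'no' in Litheus and Stenensis only — synapomorphy for {Litheus, Stenensis}.
II: derived state 'yes' in Litheus only — an autapomorphy, so it tells us nothing about relationships among taxa.
III: derived state 'yes' in Rhizensis only — an autapomorphy, so it tells us nothing about relationships among taxa.
IV: derived state 'yes' in Merois and Neoax only — synapomorphy for {Merois, Neoax}.
All ingroup taxa share the derived state 'no' for V; it defines the ingroup but does not resolve relationships within it.
Only Litheus, Merois, Neoax, and Stenensis show the derived state 'yes' for VI, supporting them as a clade.
Most parsimonious ingroup topology: (((Litheus,Stenensis),(Neoax,Merois)),Rhizensis).
Litheus and Stenensis share a more recent common ancestor with each other than either does with Rhizensis, so Rhizensis is the least closely related of the three.

Rhizensis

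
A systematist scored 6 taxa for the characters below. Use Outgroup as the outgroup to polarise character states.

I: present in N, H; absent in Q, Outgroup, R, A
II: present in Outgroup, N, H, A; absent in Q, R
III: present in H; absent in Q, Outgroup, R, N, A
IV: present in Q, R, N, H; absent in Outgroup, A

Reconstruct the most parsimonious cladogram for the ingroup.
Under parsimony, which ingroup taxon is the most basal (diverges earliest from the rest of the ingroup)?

A

Character polarity is set by the outgroup: the derived state is whichever differs from the outgroup's state, so for II the derived state is 'absent', and for the remaining characters it is 'present'.
I: derived state 'present' in H and N only — synapomorphy for {H, N}.
II: derived state 'absent' in Q and R only — synapomorphy for {Q, R}.
III (derived state 'present') is unique to H (autapomorphy; uninformative for grouping).
IV (derived state 'present') is shared by H, N, Q, and R — a synapomorphy uniting that clade.
Most parsimonious ingroup topology: (((H,N),(Q,R)),A).
A is sister to the clade containing all other ingroup taxa, so it is the earliest-diverging (most basal) ingroup lineage.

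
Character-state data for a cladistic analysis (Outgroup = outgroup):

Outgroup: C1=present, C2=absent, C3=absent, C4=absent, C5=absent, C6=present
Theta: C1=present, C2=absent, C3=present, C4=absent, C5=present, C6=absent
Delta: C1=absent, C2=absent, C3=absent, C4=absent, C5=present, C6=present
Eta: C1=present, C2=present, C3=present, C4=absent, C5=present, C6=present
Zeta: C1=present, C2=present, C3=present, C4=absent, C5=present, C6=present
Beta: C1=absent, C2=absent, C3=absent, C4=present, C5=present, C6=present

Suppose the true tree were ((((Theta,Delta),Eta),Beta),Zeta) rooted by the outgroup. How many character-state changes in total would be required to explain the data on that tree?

10

Map each character onto ((((Theta,Delta),Eta),Beta),Zeta) (rooted by Outgroup) and count the minimum state changes it requires (Fitch parsimony):
C1: 2; C2: 2; C3: 3; C4: 1; C5: 1; C6: 1.
Total tree length = 10.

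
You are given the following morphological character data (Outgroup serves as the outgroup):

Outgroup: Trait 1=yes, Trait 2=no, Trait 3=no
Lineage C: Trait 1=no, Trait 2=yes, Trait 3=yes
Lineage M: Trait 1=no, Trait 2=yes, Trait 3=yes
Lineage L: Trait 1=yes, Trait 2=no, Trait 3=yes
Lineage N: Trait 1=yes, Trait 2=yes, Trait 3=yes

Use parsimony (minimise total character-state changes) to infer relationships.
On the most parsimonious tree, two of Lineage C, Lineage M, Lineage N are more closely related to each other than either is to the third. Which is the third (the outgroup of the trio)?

Lineage N

Character polarity is set by the outgroup: the derived state is whichever differs from the outgroup's state, so for Trait 1 the derived state is 'no', and for the remaining characters it is 'yes'.
Only Lineage C and Lineage M show the derived state 'no' for Trait 1, supporting them as a clade.
Trait 2: derived state 'yes' in Lineage C, Lineage M, and Lineage N only — synapomorphy for {Lineage C, Lineage M, Lineage N}.
Trait 3 (derived state 'yes') is shared by all ingroup taxa — unites the whole ingroup.
Most parsimonious ingroup topology: (((Lineage C,Lineage M),Lineage N),Lineage L).
Lineage C and Lineage M share a more recent common ancestor with each other than either does with Lineage N, so Lineage N is the least closely related of the three.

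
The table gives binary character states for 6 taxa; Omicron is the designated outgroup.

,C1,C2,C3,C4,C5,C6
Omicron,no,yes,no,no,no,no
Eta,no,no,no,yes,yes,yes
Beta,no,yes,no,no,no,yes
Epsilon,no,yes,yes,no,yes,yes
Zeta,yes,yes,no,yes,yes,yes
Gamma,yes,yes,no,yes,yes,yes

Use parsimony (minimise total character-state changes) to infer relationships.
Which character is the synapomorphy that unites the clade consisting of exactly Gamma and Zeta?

Character polarity is set by the outgroup: the derived state is whichever differs from the outgroup's state, so for C2 the derived state is 'no', and for the remaining characters it is 'yes'.
C1: derived state 'yes' in Gamma and Zeta only — synapomorphy for {Gamma, Zeta}.
C2: derived state 'no' in Eta only — an autapomorphy, so it tells us nothing about relationships among taxa.
C3: derived state 'yes' in Epsilon only — an autapomorphy, so it tells us nothing about relationships among taxa.
C4 (derived state 'yes') is shared by Eta, Gamma, and Zeta — a synapomorphy uniting that clade.
C5 (derived state 'yes') is shared by Epsilon, Eta, Gamma, and Zeta — a synapomorphy uniting that clade.
C6 (derived state 'yes') is shared by all ingroup taxa — unites the whole ingroup.
Most parsimonious ingroup topology: (((Eta,(Zeta,Gamma)),Epsilon),Beta).
The clade {Gamma, Zeta} is supported by C1: its derived state 'yes' occurs in exactly those taxa and in no other taxon (including the outgroup).

C1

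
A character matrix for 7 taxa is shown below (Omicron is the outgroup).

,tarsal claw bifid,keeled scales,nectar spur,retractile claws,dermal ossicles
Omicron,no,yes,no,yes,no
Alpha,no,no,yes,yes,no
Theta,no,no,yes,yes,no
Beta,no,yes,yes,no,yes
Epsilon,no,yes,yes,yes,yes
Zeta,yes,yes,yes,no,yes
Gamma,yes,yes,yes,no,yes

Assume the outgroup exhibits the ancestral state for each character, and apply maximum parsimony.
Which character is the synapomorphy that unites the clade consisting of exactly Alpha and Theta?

keeled scales

Character polarity is set by the outgroup: the derived state is whichever differs from the outgroup's state, so for keeled scales, retractile claws the derived state is 'no', and for the remaining characters it is 'yes'.
tarsal claw bifid: derived state 'yes' in Gamma and Zeta only — synapomorphy for {Gamma, Zeta}.
keeled scales (derived state 'no') is shared by Alpha and Theta — a synapomorphy uniting that clade.
All ingroup taxa share the derived state 'yes' for nectar spur; it defines the ingroup but does not resolve relationships within it.
retractile claws: derived state 'no' in Beta, Gamma, and Zeta only — synapomorphy for {Beta, Gamma, Zeta}.
Only Beta, Epsilon, Gamma, and Zeta show the derived state 'yes' for dermal ossicles, supporting them as a clade.
Most parsimonious ingroup topology: ((Alpha,Theta),((Beta,(Zeta,Gamma)),Epsilon)).
The clade {Alpha, Theta} is supported by keeled scales: its derived state 'no' occurs in exactly those taxa and in no other taxon (including the outgroup).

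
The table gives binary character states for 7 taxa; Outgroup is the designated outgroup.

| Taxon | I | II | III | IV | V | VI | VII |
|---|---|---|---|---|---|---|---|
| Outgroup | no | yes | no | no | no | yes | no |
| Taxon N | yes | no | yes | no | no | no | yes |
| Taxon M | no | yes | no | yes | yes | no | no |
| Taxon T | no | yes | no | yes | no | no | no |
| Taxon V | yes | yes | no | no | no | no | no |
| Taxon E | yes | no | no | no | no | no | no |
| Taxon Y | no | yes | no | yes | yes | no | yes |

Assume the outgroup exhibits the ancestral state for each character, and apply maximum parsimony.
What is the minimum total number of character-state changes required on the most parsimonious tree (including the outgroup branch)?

Character polarity is set by the outgroup: the derived state is whichever differs from the outgroup's state, so for II, VI the derived state is 'no', and for the remaining characters it is 'yes'.
I (derived state 'yes') is shared by Taxon E, Taxon N, and Taxon V — a synapomorphy uniting that clade.
II: derived state 'no' in Taxon E and Taxon N only — synapomorphy for {Taxon E, Taxon N}.
III (derived state 'yes') is unique to Taxon N (autapomorphy; uninformative for grouping).
Only Taxon M, Taxon T, and Taxon Y show the derived state 'yes' for IV, supporting them as a clade.
Only Taxon M and Taxon Y show the derived state 'yes' for V, supporting them as a clade.
All ingroup taxa share the derived state 'no' for VI; it defines the ingroup but does not resolve relationships within it.
VII groups Taxon N and Taxon Y, which is incompatible with the clades supported by the remaining characters; treating it as convergent (homoplasy) costs fewer steps than any alternative tree.
Most parsimonious ingroup topology: (((Taxon M,Taxon Y),Taxon T),((Taxon N,Taxon E),Taxon V)).
Changes per character on this tree: I: 1; II: 1; III: 1; IV: 1; V: 1; VI: 1; VII: 2.
Total = 8.

8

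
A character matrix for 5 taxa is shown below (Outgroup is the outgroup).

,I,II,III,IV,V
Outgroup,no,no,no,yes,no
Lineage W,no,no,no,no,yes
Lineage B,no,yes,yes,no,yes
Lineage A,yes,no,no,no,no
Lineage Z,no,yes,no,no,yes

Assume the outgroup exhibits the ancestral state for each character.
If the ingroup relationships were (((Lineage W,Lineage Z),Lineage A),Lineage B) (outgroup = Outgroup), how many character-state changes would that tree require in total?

Map each character onto (((Lineage W,Lineage Z),Lineage A),Lineage B) (rooted by Outgroup) and count the minimum state changes it requires (Fitch parsimony):
I: 1; II: 2; III: 1; IV: 1; V: 2.
Total tree length = 7.

7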